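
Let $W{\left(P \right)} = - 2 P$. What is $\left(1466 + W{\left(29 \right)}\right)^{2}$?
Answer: $1982464$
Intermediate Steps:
$\left(1466 + W{\left(29 \right)}\right)^{2} = \left(1466 - 58\right)^{2} = 1408^{2} = 1982464$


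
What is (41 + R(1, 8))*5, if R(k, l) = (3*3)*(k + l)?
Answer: 610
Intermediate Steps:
R(k, l) = 9*k + 9*l (R(k, l) = 9*(k + l) = 9*k + 9*l)
(41 + R(1, 8))*5 = (41 + (9*1 + 9*8))*5 = (41 + (9 + 72))*5 = (41 + 81)*5 = 122*5 = 610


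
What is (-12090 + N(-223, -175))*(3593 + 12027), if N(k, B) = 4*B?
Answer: -199779800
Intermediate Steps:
(-12090 + N(-223, -175))*(3593 + 12027) = (-12090 + 4*(-175))*(3593 + 12027) = (-12090 - 700)*15620 = -12790*15620 = -199779800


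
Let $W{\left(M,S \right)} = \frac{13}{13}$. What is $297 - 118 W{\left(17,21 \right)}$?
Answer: $179$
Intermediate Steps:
$W{\left(M,S \right)} = 1$ ($W{\left(M,S \right)} = 13 \cdot \frac{1}{13} = 1$)
$297 - 118 W{\left(17,21 \right)} = 297 - 118 = 179$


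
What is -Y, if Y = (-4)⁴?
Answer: -256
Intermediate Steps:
Y = 256
-Y = -1*256 = -256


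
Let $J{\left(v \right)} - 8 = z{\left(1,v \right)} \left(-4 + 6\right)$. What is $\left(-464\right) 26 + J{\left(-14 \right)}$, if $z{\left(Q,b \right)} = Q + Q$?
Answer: $-12052$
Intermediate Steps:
$z{\left(Q,b \right)} = 2 Q$
$J{\left(v \right)} = 12$ ($J{\left(v \right)} = 8 + 2 \cdot 1 \left(-4 + 6\right) = 8 + 2 \cdot 2 = 8 + 4 = 12$)
$\left(-464\right) 26 + J{\left(-14 \right)} = \left(-464\right) 26 + 12 = -12064 + 12 = -12052$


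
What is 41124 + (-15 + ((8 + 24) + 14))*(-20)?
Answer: 40504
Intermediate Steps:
41124 + (-15 + ((8 + 24) + 14))*(-20) = 41124 + (-15 + (32 + 14))*(-20) = 41124 + (-15 + 46)*(-20) = 41124 + 31*(-20) = 41124 - 620 = 40504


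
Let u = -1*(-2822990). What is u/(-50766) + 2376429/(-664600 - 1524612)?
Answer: -3150382689247/55568768196 ≈ -56.693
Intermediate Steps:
u = 2822990
u/(-50766) + 2376429/(-664600 - 1524612) = 2822990/(-50766) + 2376429/(-664600 - 1524612) = 2822990*(-1/50766) + 2376429/(-2189212) = -1411495/25383 + 2376429*(-1/2189212) = -1411495/25383 - 2376429/2189212 = -3150382689247/55568768196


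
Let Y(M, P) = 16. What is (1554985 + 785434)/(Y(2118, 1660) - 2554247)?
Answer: -2340419/2554231 ≈ -0.91629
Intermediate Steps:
(1554985 + 785434)/(Y(2118, 1660) - 2554247) = (1554985 + 785434)/(16 - 2554247) = 2340419/(-2554231) = 2340419*(-1/2554231) = -2340419/2554231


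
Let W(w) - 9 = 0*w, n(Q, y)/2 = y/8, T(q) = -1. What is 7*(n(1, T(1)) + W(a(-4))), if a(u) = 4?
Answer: 245/4 ≈ 61.250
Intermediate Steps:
n(Q, y) = y/4 (n(Q, y) = 2*(y/8) = y/4)
W(w) = 9 (W(w) = 9 + 0*w = 9 + 0 = 9)
7*(n(1, T(1)) + W(a(-4))) = 7*((1/4)*(-1) + 9) = 7*(-1/4 + 9) = 7*(35/4) = 245/4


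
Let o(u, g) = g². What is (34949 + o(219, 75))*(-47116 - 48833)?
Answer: -3893034726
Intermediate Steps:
(34949 + o(219, 75))*(-47116 - 48833) = (34949 + 75²)*(-47116 - 48833) = (34949 + 5625)*(-95949) = 40574*(-95949) = -3893034726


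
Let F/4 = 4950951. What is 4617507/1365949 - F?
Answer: -27050981652489/1365949 ≈ -1.9804e+7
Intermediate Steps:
F = 19803804 (F = 4*4950951 = 19803804)
4617507/1365949 - F = 4617507/1365949 - 1*19803804 = 4617507*(1/1365949) - 19803804 = 4617507/1365949 - 19803804 = -27050981652489/1365949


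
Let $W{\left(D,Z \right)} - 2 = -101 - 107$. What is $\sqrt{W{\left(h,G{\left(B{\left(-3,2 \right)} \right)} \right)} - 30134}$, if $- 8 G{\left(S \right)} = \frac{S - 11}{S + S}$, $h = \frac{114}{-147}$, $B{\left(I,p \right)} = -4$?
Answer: $2 i \sqrt{7585} \approx 174.18 i$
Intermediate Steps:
$h = - \frac{38}{49}$ ($h = 114 \left(- \frac{1}{147}\right) = - \frac{38}{49} \approx -0.77551$)
$G{\left(S \right)} = - \frac{-11 + S}{16 S}$ ($G{\left(S \right)} = - \frac{\left(S - 11\right) \frac{1}{S + S}}{8} = - \frac{\left(-11 + S\right) \frac{1}{2 S}}{8} = - \frac{\frac{1}{2} \frac{1}{S} \left(-11 + S\right)}{8} = - \frac{-11 + S}{16 S}$)
$W{\left(D,Z \right)} = -206$ ($W{\left(D,Z \right)} = 2 - 208 = -206$)
$\sqrt{W{\left(h,G{\left(B{\left(-3,2 \right)} \right)} \right)} - 30134} = \sqrt{-206 - 30134} = \sqrt{-30340} = 2 i \sqrt{7585}$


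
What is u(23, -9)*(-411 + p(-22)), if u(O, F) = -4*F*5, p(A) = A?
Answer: -77940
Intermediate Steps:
u(O, F) = -20*F
u(23, -9)*(-411 + p(-22)) = (-20*(-9))*(-411 - 22) = 180*(-433) = -77940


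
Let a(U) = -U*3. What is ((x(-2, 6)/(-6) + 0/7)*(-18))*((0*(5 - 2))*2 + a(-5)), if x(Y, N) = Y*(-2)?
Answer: 180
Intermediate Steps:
a(U) = -3*U
x(Y, N) = -2*Y
((x(-2, 6)/(-6) + 0/7)*(-18))*((0*(5 - 2))*2 + a(-5)) = ((-2*(-2)/(-6) + 0/7)*(-18))*((0*(5 - 2))*2 - 3*(-5)) = ((4*(-1/6) + 0*(1/7))*(-18))*((0*3)*2 + 15) = ((-2/3 + 0)*(-18))*(0*2 + 15) = (-2/3*(-18))*(0 + 15) = 12*15 = 180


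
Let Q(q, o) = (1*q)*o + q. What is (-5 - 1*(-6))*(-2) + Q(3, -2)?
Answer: -5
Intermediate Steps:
Q(q, o) = q + o*q (Q(q, o) = q*o + q = o*q + q = q + o*q)
(-5 - 1*(-6))*(-2) + Q(3, -2) = (-5 - 1*(-6))*(-2) + 3*(1 - 2) = (-5 + 6)*(-2) + 3*(-1) = 1*(-2) - 3 = -2 - 3 = -5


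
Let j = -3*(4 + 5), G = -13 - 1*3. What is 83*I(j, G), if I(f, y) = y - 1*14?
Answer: -2490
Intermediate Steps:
G = -16 (G = -13 - 3 = -16)
j = -27 (j = -3*9 = -27)
I(f, y) = -14 + y (I(f, y) = y - 14 = -14 + y)
83*I(j, G) = 83*(-14 - 16) = 83*(-30) = -2490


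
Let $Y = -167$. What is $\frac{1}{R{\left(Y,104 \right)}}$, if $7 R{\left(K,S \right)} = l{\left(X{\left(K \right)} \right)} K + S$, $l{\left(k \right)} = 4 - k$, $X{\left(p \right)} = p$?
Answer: $- \frac{7}{28453} \approx -0.00024602$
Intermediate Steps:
$R{\left(K,S \right)} = \frac{S}{7} + \frac{K \left(4 - K\right)}{7}$ ($R{\left(K,S \right)} = \frac{\left(4 - K\right) K + S}{7} = \frac{K \left(4 - K\right) + S}{7} = \frac{S + K \left(4 - K\right)}{7} = \frac{S}{7} + \frac{K \left(4 - K\right)}{7}$)
$\frac{1}{R{\left(Y,104 \right)}} = \frac{1}{\frac{1}{7} \cdot 104 - - \frac{167 \left(-4 - 167\right)}{7}} = \frac{1}{\frac{104}{7} - \left(- \frac{167}{7}\right) \left(-171\right)} = \frac{1}{\frac{104}{7} - \frac{28557}{7}} = \frac{1}{- \frac{28453}{7}} = - \frac{7}{28453}$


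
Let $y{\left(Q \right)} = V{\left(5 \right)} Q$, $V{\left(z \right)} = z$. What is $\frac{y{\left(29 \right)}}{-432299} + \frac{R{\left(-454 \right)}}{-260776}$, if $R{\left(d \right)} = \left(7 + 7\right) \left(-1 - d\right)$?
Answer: $- \frac{1389726389}{56366602012} \approx -0.024655$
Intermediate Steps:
$R{\left(d \right)} = -14 - 14 d$ ($R{\left(d \right)} = 14 \left(-1 - d\right) = -14 - 14 d$)
$y{\left(Q \right)} = 5 Q$
$\frac{y{\left(29 \right)}}{-432299} + \frac{R{\left(-454 \right)}}{-260776} = \frac{5 \cdot 29}{-432299} + \frac{-14 - -6356}{-260776} = 145 \left(- \frac{1}{432299}\right) + \left(-14 + 6356\right) \left(- \frac{1}{260776}\right) = - \frac{145}{432299} + 6342 \left(- \frac{1}{260776}\right) = - \frac{145}{432299} - \frac{3171}{130388} = - \frac{1389726389}{56366602012}$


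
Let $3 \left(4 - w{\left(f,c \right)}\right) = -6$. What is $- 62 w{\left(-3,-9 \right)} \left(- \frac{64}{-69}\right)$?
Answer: $- \frac{7936}{23} \approx -345.04$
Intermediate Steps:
$w{\left(f,c \right)} = 6$ ($w{\left(f,c \right)} = 4 - -2 = 4 + 2 = 6$)
$- 62 w{\left(-3,-9 \right)} \left(- \frac{64}{-69}\right) = \left(-62\right) 6 \left(- \frac{64}{-69}\right) = - 372 \left(\left(-64\right) \left(- \frac{1}{69}\right)\right) = \left(-372\right) \frac{64}{69} = - \frac{7936}{23}$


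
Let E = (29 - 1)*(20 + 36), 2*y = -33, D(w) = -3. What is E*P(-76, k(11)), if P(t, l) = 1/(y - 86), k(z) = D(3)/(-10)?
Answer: -3136/205 ≈ -15.298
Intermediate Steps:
y = -33/2 (y = (1/2)*(-33) = -33/2 ≈ -16.500)
k(z) = 3/10 (k(z) = -3/(-10) = -3*(-1/10) = 3/10)
E = 1568 (E = 28*56 = 1568)
P(t, l) = -2/205 (P(t, l) = 1/(-33/2 - 86) = 1/(-205/2) = -2/205)
E*P(-76, k(11)) = 1568*(-2/205) = -3136/205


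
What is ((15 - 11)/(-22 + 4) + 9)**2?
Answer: 6241/81 ≈ 77.049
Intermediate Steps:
((15 - 11)/(-22 + 4) + 9)**2 = (4/(-18) + 9)**2 = (4*(-1/18) + 9)**2 = (-2/9 + 9)**2 = (79/9)**2 = 6241/81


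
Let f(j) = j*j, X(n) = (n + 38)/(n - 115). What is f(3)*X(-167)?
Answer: 387/94 ≈ 4.1170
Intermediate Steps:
X(n) = (38 + n)/(-115 + n)
f(j) = j²
f(3)*X(-167) = 3²*((38 - 167)/(-115 - 167)) = 9*(-129/(-282)) = 9*(-1/282*(-129)) = 9*(43/94) = 387/94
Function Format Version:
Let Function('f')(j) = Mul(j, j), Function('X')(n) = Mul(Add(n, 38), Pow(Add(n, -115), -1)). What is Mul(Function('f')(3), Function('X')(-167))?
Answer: Rational(387, 94) ≈ 4.1170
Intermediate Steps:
Function('X')(n) = Mul(Pow(Add(-115, n), -1), Add(38, n)) (Function('X')(n) = Mul(Add(38, n), Pow(Add(-115, n), -1)) = Mul(Pow(Add(-115, n), -1), Add(38, n)))
Function('f')(j) = Pow(j, 2)
Mul(Function('f')(3), Function('X')(-167)) = Mul(Pow(3, 2), Mul(Pow(Add(-115, -167), -1), Add(38, -167))) = Mul(9, Mul(Pow(-282, -1), -129)) = Mul(9, Mul(Rational(-1, 282), -129)) = Mul(9, Rational(43, 94)) = Rational(387, 94)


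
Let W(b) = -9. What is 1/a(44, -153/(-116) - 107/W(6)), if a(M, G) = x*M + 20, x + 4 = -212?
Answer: -1/9484 ≈ -0.00010544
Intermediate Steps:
x = -216 (x = -4 - 212 = -216)
a(M, G) = 20 - 216*M (a(M, G) = -216*M + 20 = 20 - 216*M)
1/a(44, -153/(-116) - 107/W(6)) = 1/(20 - 216*44) = 1/(20 - 9504) = 1/(-9484) = -1/9484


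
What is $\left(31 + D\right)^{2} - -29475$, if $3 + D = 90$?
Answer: $43399$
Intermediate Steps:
$D = 87$ ($D = -3 + 90 = 87$)
$\left(31 + D\right)^{2} - -29475 = \left(31 + 87\right)^{2} - -29475 = 118^{2} + 29475 = 13924 + 29475 = 43399$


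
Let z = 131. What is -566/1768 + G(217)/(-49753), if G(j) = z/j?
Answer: -3055497287/9544018484 ≈ -0.32015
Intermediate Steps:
G(j) = 131/j
-566/1768 + G(217)/(-49753) = -566/1768 + (131/217)/(-49753) = -566*1/1768 + (131*(1/217))*(-1/49753) = -283/884 + (131/217)*(-1/49753) = -283/884 - 131/10796401 = -3055497287/9544018484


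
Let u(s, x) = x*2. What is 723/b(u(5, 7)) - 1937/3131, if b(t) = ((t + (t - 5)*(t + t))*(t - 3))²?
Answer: -16581315299/26805981356 ≈ -0.61857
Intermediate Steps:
u(s, x) = 2*x
b(t) = (-3 + t)²*(t + 2*t*(-5 + t))² (b(t) = ((t + (-5 + t)*(2*t))*(-3 + t))² = ((t + 2*t*(-5 + t))*(-3 + t))² = ((-3 + t)*(t + 2*t*(-5 + t)))² = (-3 + t)²*(t + 2*t*(-5 + t))²)
723/b(u(5, 7)) - 1937/3131 = 723/(((2*7)²*(-9 + 2*(2*7))²*(-3 + 2*7)²)) - 1937/3131 = 723/((14²*(-9 + 2*14)²*(-3 + 14)²)) - 1937*1/3131 = 723/((196*(-9 + 28)²*11²)) - 1937/3131 = 723/((196*19²*121)) - 1937/3131 = 723/((196*361*121)) - 1937/3131 = 723/8561476 - 1937/3131 = -16581315299/26805981356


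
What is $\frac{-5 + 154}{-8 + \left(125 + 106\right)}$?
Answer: $\frac{149}{223} \approx 0.66816$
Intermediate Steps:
$\frac{-5 + 154}{-8 + \left(125 + 106\right)} = \frac{149}{-8 + 231} = \frac{149}{223}$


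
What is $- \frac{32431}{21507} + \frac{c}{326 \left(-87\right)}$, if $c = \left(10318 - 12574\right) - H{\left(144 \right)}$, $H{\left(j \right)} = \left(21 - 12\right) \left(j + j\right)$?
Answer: $- \frac{135923681}{101663589} \approx -1.337$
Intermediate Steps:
$H{\left(j \right)} = 18 j$ ($H{\left(j \right)} = 9 \cdot 2 j = 18 j$)
$c = -4848$ ($c = \left(10318 - 12574\right) - 18 \cdot 144 = -2256 - 2592 = -4848$)
$- \frac{32431}{21507} + \frac{c}{326 \left(-87\right)} = - \frac{32431}{21507} - \frac{4848}{326 \left(-87\right)} = \left(-32431\right) \frac{1}{21507} - \frac{4848}{-28362} = - \frac{32431}{21507} - - \frac{808}{4727} = - \frac{32431}{21507} + \frac{808}{4727} = - \frac{135923681}{101663589}$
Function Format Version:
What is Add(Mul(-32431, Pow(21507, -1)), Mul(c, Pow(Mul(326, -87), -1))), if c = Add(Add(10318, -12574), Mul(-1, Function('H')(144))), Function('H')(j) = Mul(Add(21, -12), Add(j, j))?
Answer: Rational(-135923681, 101663589) ≈ -1.3370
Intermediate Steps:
Function('H')(j) = Mul(18, j) (Function('H')(j) = Mul(9, Mul(2, j)) = Mul(18, j))
c = -4848 (c = Add(Add(10318, -12574), Mul(-1, Mul(18, 144))) = Add(-2256, Mul(-1, 2592)) = Add(-2256, -2592) = -4848)
Add(Mul(-32431, Pow(21507, -1)), Mul(c, Pow(Mul(326, -87), -1))) = Add(Mul(-32431, Pow(21507, -1)), Mul(-4848, Pow(Mul(326, -87), -1))) = Add(Mul(-32431, Rational(1, 21507)), Mul(-4848, Pow(-28362, -1))) = Add(Rational(-32431, 21507), Mul(-4848, Rational(-1, 28362))) = Add(Rational(-32431, 21507), Rational(808, 4727)) = Rational(-135923681, 101663589)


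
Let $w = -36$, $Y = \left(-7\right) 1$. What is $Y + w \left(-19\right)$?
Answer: $677$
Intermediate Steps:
$Y = -7$
$Y + w \left(-19\right) = -7 - -684 = -7 + 684 = 677$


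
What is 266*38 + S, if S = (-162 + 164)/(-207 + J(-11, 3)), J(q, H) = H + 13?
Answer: 1930626/191 ≈ 10108.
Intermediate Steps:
J(q, H) = 13 + H
S = -2/191 (S = (-162 + 164)/(-207 + (13 + 3)) = 2/(-207 + 16) = 2/(-191) = 2*(-1/191) = -2/191 ≈ -0.010471)
266*38 + S = 266*38 - 2/191 = 10108 - 2/191 = 1930626/191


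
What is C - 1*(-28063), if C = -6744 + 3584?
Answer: 24903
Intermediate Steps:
C = -3160
C - 1*(-28063) = -3160 - 1*(-28063) = -3160 + 28063 = 24903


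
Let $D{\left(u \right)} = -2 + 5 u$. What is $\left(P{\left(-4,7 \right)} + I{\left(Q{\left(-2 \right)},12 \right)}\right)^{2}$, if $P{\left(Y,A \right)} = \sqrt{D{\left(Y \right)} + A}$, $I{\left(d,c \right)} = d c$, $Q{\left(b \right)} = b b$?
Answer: $\left(48 + i \sqrt{15}\right)^{2} \approx 2289.0 + 371.81 i$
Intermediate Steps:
$Q{\left(b \right)} = b^{2}$
$I{\left(d,c \right)} = c d$
$P{\left(Y,A \right)} = \sqrt{-2 + A + 5 Y}$ ($P{\left(Y,A \right)} = \sqrt{\left(-2 + 5 Y\right) + A} = \sqrt{-2 + A + 5 Y}$)
$\left(P{\left(-4,7 \right)} + I{\left(Q{\left(-2 \right)},12 \right)}\right)^{2} = \left(\sqrt{-2 + 7 + 5 \left(-4\right)} + 12 \left(-2\right)^{2}\right)^{2} = \left(\sqrt{-2 + 7 - 20} + 12 \cdot 4\right)^{2} = \left(\sqrt{-15} + 48\right)^{2} = \left(i \sqrt{15} + 48\right)^{2} = \left(48 + i \sqrt{15}\right)^{2}$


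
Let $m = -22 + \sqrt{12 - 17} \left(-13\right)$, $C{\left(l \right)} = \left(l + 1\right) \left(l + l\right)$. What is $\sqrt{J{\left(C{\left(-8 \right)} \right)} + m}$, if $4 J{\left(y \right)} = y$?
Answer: $\sqrt{6 - 13 i \sqrt{5}} \approx 4.2238 - 3.441 i$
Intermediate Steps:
$C{\left(l \right)} = 2 l \left(1 + l\right)$ ($C{\left(l \right)} = \left(1 + l\right) 2 l = 2 l \left(1 + l\right)$)
$J{\left(y \right)} = \frac{y}{4}$
$m = -22 - 13 i \sqrt{5}$ ($m = -22 + \sqrt{-5} \left(-13\right) = -22 + i \sqrt{5} \left(-13\right) = -22 - 13 i \sqrt{5} \approx -22.0 - 29.069 i$)
$\sqrt{J{\left(C{\left(-8 \right)} \right)} + m} = \sqrt{\frac{2 \left(-8\right) \left(1 - 8\right)}{4} - \left(22 + 13 i \sqrt{5}\right)} = \sqrt{\frac{2 \left(-8\right) \left(-7\right)}{4} - \left(22 + 13 i \sqrt{5}\right)} = \sqrt{\frac{1}{4} \cdot 112 - \left(22 + 13 i \sqrt{5}\right)} = \sqrt{28 - \left(22 + 13 i \sqrt{5}\right)} = \sqrt{6 - 13 i \sqrt{5}}$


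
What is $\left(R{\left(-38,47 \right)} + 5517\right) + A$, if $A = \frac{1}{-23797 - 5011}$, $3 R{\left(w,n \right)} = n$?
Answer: $\frac{478155181}{86424} \approx 5532.7$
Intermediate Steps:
$R{\left(w,n \right)} = \frac{n}{3}$
$A = - \frac{1}{28808}$ ($A = \frac{1}{-28808} = - \frac{1}{28808} \approx -3.4713 \cdot 10^{-5}$)
$\left(R{\left(-38,47 \right)} + 5517\right) + A = \left(\frac{1}{3} \cdot 47 + 5517\right) - \frac{1}{28808} = \left(\frac{47}{3} + 5517\right) - \frac{1}{28808} = \frac{16598}{3} - \frac{1}{28808} = \frac{478155181}{86424}$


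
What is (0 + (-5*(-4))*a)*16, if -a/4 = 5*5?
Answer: -32000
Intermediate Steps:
a = -100 (a = -20*5 = -4*25 = -100)
(0 + (-5*(-4))*a)*16 = (0 - 5*(-4)*(-100))*16 = (0 + 20*(-100))*16 = (0 - 2000)*16 = -2000*16 = -32000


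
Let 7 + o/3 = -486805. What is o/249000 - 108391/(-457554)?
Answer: -13359145303/2373561375 ≈ -5.6283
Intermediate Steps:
o = -1460436 (o = -21 + 3*(-486805) = -21 - 1460415 = -1460436)
o/249000 - 108391/(-457554) = -1460436/249000 - 108391/(-457554) = -1460436*1/249000 - 108391*(-1/457554) = -121703/20750 + 108391/457554 = -13359145303/2373561375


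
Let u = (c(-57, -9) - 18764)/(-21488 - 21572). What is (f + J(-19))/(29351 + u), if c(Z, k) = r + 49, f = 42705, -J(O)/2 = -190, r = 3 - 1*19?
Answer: 1855240100/1263872791 ≈ 1.4679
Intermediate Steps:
r = -16 (r = 3 - 19 = -16)
J(O) = 380 (J(O) = -2*(-190) = 380)
c(Z, k) = 33 (c(Z, k) = -16 + 49 = 33)
u = 18731/43060 (u = (33 - 18764)/(-21488 - 21572) = -18731/(-43060) = -18731*(-1/43060) = 18731/43060 ≈ 0.43500)
(f + J(-19))/(29351 + u) = (42705 + 380)/(29351 + 18731/43060) = 43085/(1263872791/43060) = 43085*(43060/1263872791) = 1855240100/1263872791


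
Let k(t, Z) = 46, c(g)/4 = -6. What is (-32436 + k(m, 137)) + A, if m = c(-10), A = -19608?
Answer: -51998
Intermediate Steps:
c(g) = -24 (c(g) = 4*(-6) = -24)
m = -24
(-32436 + k(m, 137)) + A = (-32436 + 46) - 19608 = -32390 - 19608 = -51998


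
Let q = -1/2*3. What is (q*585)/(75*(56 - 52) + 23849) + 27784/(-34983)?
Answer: -61013339/73461258 ≈ -0.83055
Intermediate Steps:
q = -3/2 (q = -1*½*3 = -½*3 = -3/2 ≈ -1.5000)
(q*585)/(75*(56 - 52) + 23849) + 27784/(-34983) = (-3/2*585)/(75*(56 - 52) + 23849) + 27784/(-34983) = -1755/(2*(75*4 + 23849)) + 27784*(-1/34983) = -1755/(2*(300 + 23849)) - 1208/1521 = -1755/2/24149 - 1208/1521 = -1755/2*1/24149 - 1208/1521 = -1755/48298 - 1208/1521 = -61013339/73461258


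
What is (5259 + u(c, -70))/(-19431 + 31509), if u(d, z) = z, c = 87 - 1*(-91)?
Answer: 5189/12078 ≈ 0.42962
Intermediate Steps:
c = 178 (c = 87 + 91 = 178)
(5259 + u(c, -70))/(-19431 + 31509) = (5259 - 70)/(-19431 + 31509) = 5189/12078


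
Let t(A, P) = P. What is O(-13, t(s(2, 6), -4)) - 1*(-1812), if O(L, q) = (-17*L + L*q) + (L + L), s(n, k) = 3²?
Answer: 2059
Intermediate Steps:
s(n, k) = 9
O(L, q) = -15*L + L*q (O(L, q) = (-17*L + L*q) + 2*L = -15*L + L*q)
O(-13, t(s(2, 6), -4)) - 1*(-1812) = -13*(-15 - 4) - 1*(-1812) = -13*(-19) + 1812 = 247 + 1812 = 2059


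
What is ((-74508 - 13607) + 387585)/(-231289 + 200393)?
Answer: -149735/15448 ≈ -9.6928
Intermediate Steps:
((-74508 - 13607) + 387585)/(-231289 + 200393) = (-88115 + 387585)/(-30896) = 299470*(-1/30896) = -149735/15448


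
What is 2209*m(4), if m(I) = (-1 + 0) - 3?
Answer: -8836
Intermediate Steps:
m(I) = -4 (m(I) = -1 - 3 = -4)
2209*m(4) = 2209*(-4) = -8836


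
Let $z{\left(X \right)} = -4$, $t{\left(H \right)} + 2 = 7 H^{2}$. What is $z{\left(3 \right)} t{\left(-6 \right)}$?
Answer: $-1000$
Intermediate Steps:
$t{\left(H \right)} = -2 + 7 H^{2}$
$z{\left(3 \right)} t{\left(-6 \right)} = - 4 \left(-2 + 7 \left(-6\right)^{2}\right) = - 4 \left(-2 + 7 \cdot 36\right) = - 4 \left(-2 + 252\right) = \left(-4\right) 250 = -1000$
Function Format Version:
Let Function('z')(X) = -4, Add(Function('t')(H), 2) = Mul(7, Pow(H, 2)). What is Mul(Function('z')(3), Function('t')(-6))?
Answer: -1000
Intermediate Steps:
Function('t')(H) = Add(-2, Mul(7, Pow(H, 2)))
Mul(Function('z')(3), Function('t')(-6)) = Mul(-4, Add(-2, Mul(7, Pow(-6, 2)))) = Mul(-4, Add(-2, Mul(7, 36))) = Mul(-4, Add(-2, 252)) = Mul(-4, 250) = -1000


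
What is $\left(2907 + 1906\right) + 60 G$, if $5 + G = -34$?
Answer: $2473$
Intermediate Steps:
$G = -39$ ($G = -5 - 34 = -39$)
$\left(2907 + 1906\right) + 60 G = \left(2907 + 1906\right) + 60 \left(-39\right) = 4813 - 2340 = 2473$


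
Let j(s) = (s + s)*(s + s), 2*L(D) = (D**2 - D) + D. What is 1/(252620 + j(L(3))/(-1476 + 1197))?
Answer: 31/7831211 ≈ 3.9585e-6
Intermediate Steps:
L(D) = D**2/2 (L(D) = ((D**2 - D) + D)/2 = D**2/2)
j(s) = 4*s**2 (j(s) = (2*s)*(2*s) = 4*s**2)
1/(252620 + j(L(3))/(-1476 + 1197)) = 1/(252620 + (4*((1/2)*3**2)**2)/(-1476 + 1197)) = 1/(252620 + (4*((1/2)*9)**2)/(-279)) = 1/(252620 + (4*(9/2)**2)*(-1/279)) = 1/(252620 + (4*(81/4))*(-1/279)) = 1/(252620 + 81*(-1/279)) = 1/(252620 - 9/31) = 1/(7831211/31) = 31/7831211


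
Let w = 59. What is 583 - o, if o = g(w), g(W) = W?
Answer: 524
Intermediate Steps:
o = 59
583 - o = 583 - 1*59 = 583 - 59 = 524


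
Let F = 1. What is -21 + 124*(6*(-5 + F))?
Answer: -2997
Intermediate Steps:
-21 + 124*(6*(-5 + F)) = -21 + 124*(6*(-5 + 1)) = -21 + 124*(6*(-4)) = -21 + 124*(-24) = -21 - 2976 = -2997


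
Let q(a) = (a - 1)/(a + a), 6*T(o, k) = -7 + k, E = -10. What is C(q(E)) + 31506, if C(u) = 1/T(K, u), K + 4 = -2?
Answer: 1354718/43 ≈ 31505.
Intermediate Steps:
K = -6 (K = -4 - 2 = -6)
T(o, k) = -7/6 + k/6 (T(o, k) = (-7 + k)/6 = -7/6 + k/6)
q(a) = (-1 + a)/(2*a) (q(a) = (-1 + a)/((2*a)) = (-1 + a)*(1/(2*a)) = (-1 + a)/(2*a))
C(u) = 1/(-7/6 + u/6)
C(q(E)) + 31506 = 6/(-7 + (1/2)*(-1 - 10)/(-10)) + 31506 = 6/(-7 + (1/2)*(-1/10)*(-11)) + 31506 = 6/(-7 + 11/20) + 31506 = 6/(-129/20) + 31506 = 6*(-20/129) + 31506 = -40/43 + 31506 = 1354718/43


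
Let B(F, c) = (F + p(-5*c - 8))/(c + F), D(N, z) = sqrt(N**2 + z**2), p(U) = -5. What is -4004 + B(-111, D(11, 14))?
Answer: -12012785/3001 + 29*sqrt(317)/3001 ≈ -4002.8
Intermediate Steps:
B(F, c) = (-5 + F)/(F + c) (B(F, c) = (F - 5)/(c + F) = (-5 + F)/(F + c))
-4004 + B(-111, D(11, 14)) = -4004 + (-5 - 111)/(-111 + sqrt(11**2 + 14**2)) = -4004 - 116/(-111 + sqrt(121 + 196)) = -4004 - 116/(-111 + sqrt(317))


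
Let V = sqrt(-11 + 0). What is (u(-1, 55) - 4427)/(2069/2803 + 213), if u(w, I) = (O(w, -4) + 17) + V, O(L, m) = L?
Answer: -12364033/599108 + 2803*I*sqrt(11)/599108 ≈ -20.637 + 0.015517*I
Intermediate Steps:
V = I*sqrt(11) (V = sqrt(-11) = I*sqrt(11) ≈ 3.3166*I)
u(w, I) = 17 + w + I*sqrt(11) (u(w, I) = (w + 17) + I*sqrt(11) = (17 + w) + I*sqrt(11) = 17 + w + I*sqrt(11))
(u(-1, 55) - 4427)/(2069/2803 + 213) = ((17 - 1 + I*sqrt(11)) - 4427)/(2069/2803 + 213) = ((16 + I*sqrt(11)) - 4427)/(2069*(1/2803) + 213) = (-4411 + I*sqrt(11))/(2069/2803 + 213) = (-4411 + I*sqrt(11))/(599108/2803) = (-4411 + I*sqrt(11))*(2803/599108) = -12364033/599108 + 2803*I*sqrt(11)/599108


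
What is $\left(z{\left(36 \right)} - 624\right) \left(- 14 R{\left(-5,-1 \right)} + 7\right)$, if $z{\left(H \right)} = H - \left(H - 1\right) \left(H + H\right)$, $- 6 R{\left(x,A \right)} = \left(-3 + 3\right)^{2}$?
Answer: $-21756$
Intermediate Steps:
$R{\left(x,A \right)} = 0$ ($R{\left(x,A \right)} = - \frac{\left(-3 + 3\right)^{2}}{6} = - \frac{0^{2}}{6} = \left(- \frac{1}{6}\right) 0 = 0$)
$z{\left(H \right)} = H - 2 H \left(-1 + H\right)$ ($z{\left(H \right)} = H - \left(-1 + H\right) 2 H = H - 2 H \left(-1 + H\right)$)
$\left(z{\left(36 \right)} - 624\right) \left(- 14 R{\left(-5,-1 \right)} + 7\right) = \left(36 \left(3 - 72\right) - 624\right) \left(\left(-14\right) 0 + 7\right) = \left(36 \left(3 - 72\right) - 624\right) \left(0 + 7\right) = \left(36 \left(-69\right) - 624\right) 7 = \left(-2484 - 624\right) 7 = \left(-3108\right) 7 = -21756$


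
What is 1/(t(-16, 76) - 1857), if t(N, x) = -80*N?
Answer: -1/577 ≈ -0.0017331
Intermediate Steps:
1/(t(-16, 76) - 1857) = 1/(-80*(-16) - 1857) = 1/(1280 - 1857) = 1/(-577) = -1/577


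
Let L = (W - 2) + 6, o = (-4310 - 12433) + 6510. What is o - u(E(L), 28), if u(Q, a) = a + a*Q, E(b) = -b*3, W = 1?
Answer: -9841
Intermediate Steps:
o = -10233 (o = -16743 + 6510 = -10233)
L = 5 (L = (1 - 2) + 6 = -1 + 6 = 5)
E(b) = -3*b
u(Q, a) = a + Q*a
o - u(E(L), 28) = -10233 - 28*(1 - 3*5) = -10233 - 28*(1 - 15) = -10233 - 28*(-14) = -10233 - 1*(-392) = -10233 + 392 = -9841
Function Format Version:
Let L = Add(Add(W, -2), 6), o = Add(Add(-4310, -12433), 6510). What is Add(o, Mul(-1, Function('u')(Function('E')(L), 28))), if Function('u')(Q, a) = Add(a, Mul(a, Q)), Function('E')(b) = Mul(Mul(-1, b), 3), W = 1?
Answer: -9841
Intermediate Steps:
o = -10233 (o = Add(-16743, 6510) = -10233)
L = 5 (L = Add(Add(1, -2), 6) = Add(-1, 6) = 5)
Function('E')(b) = Mul(-3, b)
Function('u')(Q, a) = Add(a, Mul(Q, a))
Add(o, Mul(-1, Function('u')(Function('E')(L), 28))) = Add(-10233, Mul(-1, Mul(28, Add(1, Mul(-3, 5))))) = Add(-10233, Mul(-1, Mul(28, Add(1, -15)))) = Add(-10233, Mul(-1, Mul(28, -14))) = Add(-10233, Mul(-1, -392)) = Add(-10233, 392) = -9841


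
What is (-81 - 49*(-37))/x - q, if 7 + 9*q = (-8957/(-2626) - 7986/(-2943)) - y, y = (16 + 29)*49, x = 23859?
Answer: 1159150221445/4727947158 ≈ 245.17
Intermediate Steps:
y = 2205 (y = 45*49 = 2205)
q = -437120711/1783458 (q = -7/9 + ((-8957/(-2626) - 7986/(-2943)) - 1*2205)/9 = -7/9 + ((-8957*(-1/2626) - 7986*(-1/2943)) - 2205)/9 = -7/9 + ((689/202 + 2662/981) - 2205)/9 = -7/9 + (1213633/198162 - 2205)/9 = -7/9 + (⅑)*(-435733577/198162) = -7/9 - 435733577/1783458 = -437120711/1783458 ≈ -245.10)
(-81 - 49*(-37))/x - q = (-81 - 49*(-37))/23859 - 1*(-437120711/1783458) = (-81 + 1813)*(1/23859) + 437120711/1783458 = 1732*(1/23859) + 437120711/1783458 = 1732/23859 + 437120711/1783458 = 1159150221445/4727947158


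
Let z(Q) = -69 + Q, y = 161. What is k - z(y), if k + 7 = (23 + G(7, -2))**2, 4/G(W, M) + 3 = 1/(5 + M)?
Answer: 1453/4 ≈ 363.25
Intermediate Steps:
G(W, M) = 4/(-3 + 1/(5 + M))
k = 1821/4 (k = -7 + (23 + 4*(-5 - 1*(-2))/(14 + 3*(-2)))**2 = -7 + (23 + 4*(-5 + 2)/(14 - 6))**2 = -7 + (23 + 4*(-3)/8)**2 = -7 + (23 + 4*(1/8)*(-3))**2 = -7 + (23 - 3/2)**2 = -7 + (43/2)**2 = -7 + 1849/4 = 1821/4 ≈ 455.25)
k - z(y) = 1821/4 - (-69 + 161) = 1821/4 - 1*92 = 1821/4 - 92 = 1453/4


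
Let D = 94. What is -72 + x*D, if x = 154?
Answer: 14404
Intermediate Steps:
-72 + x*D = -72 + 154*94 = -72 + 14476 = 14404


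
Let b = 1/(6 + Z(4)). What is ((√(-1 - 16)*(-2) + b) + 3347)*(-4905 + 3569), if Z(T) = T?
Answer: -22358628/5 + 2672*I*√17 ≈ -4.4717e+6 + 11017.0*I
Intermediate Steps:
b = ⅒ (b = 1/(6 + 4) = 1/10 = ⅒ ≈ 0.10000)
((√(-1 - 16)*(-2) + b) + 3347)*(-4905 + 3569) = ((√(-1 - 16)*(-2) + ⅒) + 3347)*(-4905 + 3569) = ((√(-17)*(-2) + ⅒) + 3347)*(-1336) = (((I*√17)*(-2) + ⅒) + 3347)*(-1336) = ((-2*I*√17 + ⅒) + 3347)*(-1336) = ((⅒ - 2*I*√17) + 3347)*(-1336) = (33471/10 - 2*I*√17)*(-1336) = -22358628/5 + 2672*I*√17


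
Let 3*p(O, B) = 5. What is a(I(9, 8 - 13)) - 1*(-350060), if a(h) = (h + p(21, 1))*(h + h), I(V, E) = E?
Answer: 1050280/3 ≈ 3.5009e+5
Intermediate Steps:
p(O, B) = 5/3 (p(O, B) = (⅓)*5 = 5/3)
a(h) = 2*h*(5/3 + h) (a(h) = (h + 5/3)*(h + h) = (5/3 + h)*(2*h) = 2*h*(5/3 + h))
a(I(9, 8 - 13)) - 1*(-350060) = 2*(8 - 13)*(5 + 3*(8 - 13))/3 - 1*(-350060) = (⅔)*(-5)*(5 + 3*(-5)) + 350060 = (⅔)*(-5)*(5 - 15) + 350060 = (⅔)*(-5)*(-10) + 350060 = 100/3 + 350060 = 1050280/3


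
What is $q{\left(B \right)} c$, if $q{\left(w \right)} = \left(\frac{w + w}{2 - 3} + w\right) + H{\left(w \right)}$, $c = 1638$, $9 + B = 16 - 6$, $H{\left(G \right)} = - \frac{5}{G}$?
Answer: $-9828$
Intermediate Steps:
$B = 1$ ($B = -9 + \left(16 - 6\right) = -9 + 10 = 1$)
$q{\left(w \right)} = - w - \frac{5}{w}$ ($q{\left(w \right)} = \left(\frac{w + w}{2 - 3} + w\right) - \frac{5}{w} = \left(\frac{2 w}{-1} + w\right) - \frac{5}{w} = \left(2 w \left(-1\right) + w\right) - \frac{5}{w} = \left(- 2 w + w\right) - \frac{5}{w} = - w - \frac{5}{w}$)
$q{\left(B \right)} c = \left(\left(-1\right) 1 - \frac{5}{1}\right) 1638 = \left(-1 - 5\right) 1638 = \left(-6\right) 1638 = -9828$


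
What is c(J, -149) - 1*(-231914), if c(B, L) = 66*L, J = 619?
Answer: 222080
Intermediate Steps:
c(J, -149) - 1*(-231914) = 66*(-149) - 1*(-231914) = -9834 + 231914 = 222080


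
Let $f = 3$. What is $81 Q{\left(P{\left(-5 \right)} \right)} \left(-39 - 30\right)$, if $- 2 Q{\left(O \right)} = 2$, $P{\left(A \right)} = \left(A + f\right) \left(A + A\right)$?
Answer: $5589$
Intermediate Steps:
$P{\left(A \right)} = 2 A \left(3 + A\right)$ ($P{\left(A \right)} = \left(A + 3\right) \left(A + A\right) = \left(3 + A\right) 2 A = 2 A \left(3 + A\right)$)
$Q{\left(O \right)} = -1$ ($Q{\left(O \right)} = \left(- \frac{1}{2}\right) 2 = -1$)
$81 Q{\left(P{\left(-5 \right)} \right)} \left(-39 - 30\right) = 81 \left(-1\right) \left(-39 - 30\right) = \left(-81\right) \left(-69\right) = 5589$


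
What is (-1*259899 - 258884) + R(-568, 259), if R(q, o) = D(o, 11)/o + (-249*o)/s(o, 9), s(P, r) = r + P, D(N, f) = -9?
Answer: -36026471177/69412 ≈ -5.1902e+5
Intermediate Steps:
s(P, r) = P + r
R(q, o) = -9/o - 249*o/(9 + o) (R(q, o) = -9/o + (-249*o)/(o + 9) = -9/o + (-249*o)/(9 + o) = -9/o - 249*o/(9 + o))
(-1*259899 - 258884) + R(-568, 259) = (-1*259899 - 258884) + 3*(-27 - 83*259² - 3*259)/(259*(9 + 259)) = (-259899 - 258884) + 3*(1/259)*(-27 - 83*67081 - 777)/268 = -518783 + 3*(1/259)*(1/268)*(-27 - 5567723 - 777) = -518783 + 3*(1/259)*(1/268)*(-5568527) = -518783 - 16705581/69412 = -36026471177/69412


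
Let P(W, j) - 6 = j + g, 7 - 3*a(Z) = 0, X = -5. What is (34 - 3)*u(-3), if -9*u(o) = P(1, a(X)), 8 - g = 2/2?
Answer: -1426/27 ≈ -52.815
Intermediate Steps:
a(Z) = 7/3 (a(Z) = 7/3 - ⅓*0 = 7/3 + 0 = 7/3)
g = 7 (g = 8 - 2/2 = 8 - 1*1 = 8 - 1 = 7)
P(W, j) = 13 + j (P(W, j) = 6 + (j + 7) = 6 + (7 + j) = 13 + j)
u(o) = -46/27 (u(o) = -(13 + 7/3)/9 = -⅑*46/3 = -46/27)
(34 - 3)*u(-3) = (34 - 3)*(-46/27) = 31*(-46/27) = -1426/27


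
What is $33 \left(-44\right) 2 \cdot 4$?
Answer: $-11616$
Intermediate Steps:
$33 \left(-44\right) 2 \cdot 4 = \left(-1452\right) 8 = -11616$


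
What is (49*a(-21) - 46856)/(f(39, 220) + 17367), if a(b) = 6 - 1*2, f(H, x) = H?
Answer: -23330/8703 ≈ -2.6807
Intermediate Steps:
a(b) = 4 (a(b) = 6 - 2 = 4)
(49*a(-21) - 46856)/(f(39, 220) + 17367) = (49*4 - 46856)/(39 + 17367) = (196 - 46856)/17406 = -46660*1/17406 = -23330/8703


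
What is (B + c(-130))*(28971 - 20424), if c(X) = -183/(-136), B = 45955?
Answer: 53419288461/136 ≈ 3.9279e+8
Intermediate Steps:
c(X) = 183/136 (c(X) = -183*(-1/136) = 183/136)
(B + c(-130))*(28971 - 20424) = (45955 + 183/136)*(28971 - 20424) = (6250063/136)*8547 = 53419288461/136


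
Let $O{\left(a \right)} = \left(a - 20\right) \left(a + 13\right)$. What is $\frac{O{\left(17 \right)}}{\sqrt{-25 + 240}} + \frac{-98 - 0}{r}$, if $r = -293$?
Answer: $\frac{98}{293} - \frac{18 \sqrt{215}}{43} \approx -5.8035$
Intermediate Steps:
$O{\left(a \right)} = \left(-20 + a\right) \left(13 + a\right)$
$\frac{O{\left(17 \right)}}{\sqrt{-25 + 240}} + \frac{-98 - 0}{r} = \frac{-260 + 17^{2} - 119}{\sqrt{-25 + 240}} + \frac{-98 - 0}{-293} = \frac{-260 + 289 - 119}{\sqrt{215}} + \left(-98 + 0\right) \left(- \frac{1}{293}\right) = - 90 \frac{\sqrt{215}}{215} - - \frac{98}{293} = - \frac{18 \sqrt{215}}{43} + \frac{98}{293} = \frac{98}{293} - \frac{18 \sqrt{215}}{43}$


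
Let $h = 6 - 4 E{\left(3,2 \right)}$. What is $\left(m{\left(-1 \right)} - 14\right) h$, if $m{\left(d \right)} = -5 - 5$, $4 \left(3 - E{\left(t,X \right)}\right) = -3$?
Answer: $216$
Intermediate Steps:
$E{\left(t,X \right)} = \frac{15}{4}$ ($E{\left(t,X \right)} = 3 - - \frac{3}{4} = 3 + \frac{3}{4} = \frac{15}{4}$)
$m{\left(d \right)} = -10$
$h = -9$ ($h = 6 - 15 = -9$)
$\left(m{\left(-1 \right)} - 14\right) h = \left(-10 - 14\right) \left(-9\right) = \left(-24\right) \left(-9\right) = 216$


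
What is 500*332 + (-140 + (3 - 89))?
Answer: 165774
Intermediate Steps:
500*332 + (-140 + (3 - 89)) = 166000 + (-140 - 86) = 166000 - 226 = 165774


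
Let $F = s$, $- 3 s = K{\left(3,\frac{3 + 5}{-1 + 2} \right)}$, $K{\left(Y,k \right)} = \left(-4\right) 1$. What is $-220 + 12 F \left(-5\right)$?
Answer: $-300$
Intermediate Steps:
$K{\left(Y,k \right)} = -4$
$s = \frac{4}{3}$ ($s = \left(- \frac{1}{3}\right) \left(-4\right) = \frac{4}{3} \approx 1.3333$)
$F = \frac{4}{3} \approx 1.3333$
$-220 + 12 F \left(-5\right) = -220 + 12 \cdot \frac{4}{3} \left(-5\right) = -220 + 16 \left(-5\right) = -220 - 80 = -300$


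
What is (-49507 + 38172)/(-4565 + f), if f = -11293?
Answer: 11335/15858 ≈ 0.71478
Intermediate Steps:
(-49507 + 38172)/(-4565 + f) = (-49507 + 38172)/(-4565 - 11293) = -11335/(-15858) = -11335*(-1/15858) = 11335/15858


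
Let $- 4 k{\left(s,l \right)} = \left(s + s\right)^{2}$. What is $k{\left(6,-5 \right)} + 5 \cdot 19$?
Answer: $59$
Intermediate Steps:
$k{\left(s,l \right)} = - s^{2}$ ($k{\left(s,l \right)} = - \frac{\left(s + s\right)^{2}}{4} = - \frac{\left(2 s\right)^{2}}{4} = - \frac{4 s^{2}}{4} = - s^{2}$)
$k{\left(6,-5 \right)} + 5 \cdot 19 = - 6^{2} + 5 \cdot 19 = \left(-1\right) 36 + 95 = -36 + 95 = 59$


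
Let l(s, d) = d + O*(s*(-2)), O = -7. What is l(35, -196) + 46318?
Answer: 46612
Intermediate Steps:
l(s, d) = d + 14*s (l(s, d) = d - 7*s*(-2) = d - (-14)*s = d + 14*s)
l(35, -196) + 46318 = (-196 + 14*35) + 46318 = (-196 + 490) + 46318 = 294 + 46318 = 46612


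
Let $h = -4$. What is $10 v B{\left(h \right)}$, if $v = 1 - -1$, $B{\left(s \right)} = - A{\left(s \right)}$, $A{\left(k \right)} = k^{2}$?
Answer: $-320$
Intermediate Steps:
$B{\left(s \right)} = - s^{2}$
$v = 2$ ($v = 1 + 1 = 2$)
$10 v B{\left(h \right)} = 10 \cdot 2 \left(- \left(-4\right)^{2}\right) = 20 \left(\left(-1\right) 16\right) = 20 \left(-16\right) = -320$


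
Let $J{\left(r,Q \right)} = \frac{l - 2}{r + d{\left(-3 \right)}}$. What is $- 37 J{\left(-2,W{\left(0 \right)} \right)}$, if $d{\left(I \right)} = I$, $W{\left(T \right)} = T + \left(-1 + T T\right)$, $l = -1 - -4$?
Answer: $\frac{37}{5} \approx 7.4$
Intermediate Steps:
$l = 3$ ($l = -1 + 4 = 3$)
$W{\left(T \right)} = -1 + T + T^{2}$ ($W{\left(T \right)} = T + \left(-1 + T^{2}\right) = -1 + T + T^{2}$)
$J{\left(r,Q \right)} = \frac{1}{-3 + r}$ ($J{\left(r,Q \right)} = \frac{3 - 2}{r - 3} = 1 \frac{1}{-3 + r} = \frac{1}{-3 + r}$)
$- 37 J{\left(-2,W{\left(0 \right)} \right)} = - \frac{37}{-3 - 2} = - \frac{37}{-5} = \left(-37\right) \left(- \frac{1}{5}\right) = \frac{37}{5}$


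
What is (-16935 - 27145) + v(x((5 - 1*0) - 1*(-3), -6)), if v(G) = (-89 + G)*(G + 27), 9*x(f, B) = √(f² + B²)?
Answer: -3770603/81 ≈ -46551.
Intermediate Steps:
x(f, B) = √(B² + f²)/9 (x(f, B) = √(f² + B²)/9 = √(B² + f²)/9)
v(G) = (-89 + G)*(27 + G)
(-16935 - 27145) + v(x((5 - 1*0) - 1*(-3), -6)) = (-16935 - 27145) + (-2403 + (√((-6)² + ((5 - 1*0) - 1*(-3))²)/9)² - 62*√((-6)² + ((5 - 1*0) - 1*(-3))²)/9) = -44080 + (-2403 + (√(36 + ((5 + 0) + 3)²)/9)² - 62*√(36 + ((5 + 0) + 3)²)/9) = -44080 + (-2403 + (√(36 + (5 + 3)²)/9)² - 62*√(36 + (5 + 3)²)/9) = -44080 + (-2403 + (√(36 + 8²)/9)² - 62*√(36 + 8²)/9) = -44080 + (-2403 + (√(36 + 64)/9)² - 62*√(36 + 64)/9) = -44080 + (-2403 + (√100/9)² - 62*√100/9) = -44080 + (-2403 + ((⅑)*10)² - 62*10/9) = -44080 + (-2403 + (10/9)² - 62*10/9) = -44080 + (-2403 + 100/81 - 620/9) = -44080 - 200123/81 = -3770603/81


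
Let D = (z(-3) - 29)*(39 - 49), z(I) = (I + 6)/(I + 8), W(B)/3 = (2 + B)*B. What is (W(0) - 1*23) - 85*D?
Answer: -24163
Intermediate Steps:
W(B) = 3*B*(2 + B) (W(B) = 3*((2 + B)*B) = 3*(B*(2 + B)) = 3*B*(2 + B))
z(I) = (6 + I)/(8 + I)
D = 284 (D = ((6 - 3)/(8 - 3) - 29)*(39 - 49) = (3/5 - 29)*(-10) = -142/5*(-10) = 284)
(W(0) - 1*23) - 85*D = (3*0*(2 + 0) - 1*23) - 85*284 = (3*0*2 - 23) - 24140 = (0 - 23) - 24140 = -23 - 24140 = -24163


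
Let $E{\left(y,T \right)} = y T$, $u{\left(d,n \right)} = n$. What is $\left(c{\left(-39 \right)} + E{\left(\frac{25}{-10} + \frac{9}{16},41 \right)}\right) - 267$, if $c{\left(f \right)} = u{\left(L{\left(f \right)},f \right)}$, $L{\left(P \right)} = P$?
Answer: $- \frac{6167}{16} \approx -385.44$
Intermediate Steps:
$c{\left(f \right)} = f$
$E{\left(y,T \right)} = T y$
$\left(c{\left(-39 \right)} + E{\left(\frac{25}{-10} + \frac{9}{16},41 \right)}\right) - 267 = \left(-39 + 41 \left(\frac{25}{-10} + \frac{9}{16}\right)\right) - 267 = \left(-39 + 41 \left(25 \left(- \frac{1}{10}\right) + 9 \cdot \frac{1}{16}\right)\right) - 267 = \left(-39 + 41 \left(- \frac{5}{2} + \frac{9}{16}\right)\right) - 267 = \left(-39 + 41 \left(- \frac{31}{16}\right)\right) - 267 = \left(-39 - \frac{1271}{16}\right) - 267 = - \frac{1895}{16} - 267 = - \frac{6167}{16}$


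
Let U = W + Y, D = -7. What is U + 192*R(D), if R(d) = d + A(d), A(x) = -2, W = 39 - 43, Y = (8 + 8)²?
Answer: -1476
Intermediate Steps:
Y = 256 (Y = 16² = 256)
W = -4
U = 252 (U = -4 + 256 = 252)
R(d) = -2 + d (R(d) = d - 2 = -2 + d)
U + 192*R(D) = 252 + 192*(-2 - 7) = 252 + 192*(-9) = 252 - 1728 = -1476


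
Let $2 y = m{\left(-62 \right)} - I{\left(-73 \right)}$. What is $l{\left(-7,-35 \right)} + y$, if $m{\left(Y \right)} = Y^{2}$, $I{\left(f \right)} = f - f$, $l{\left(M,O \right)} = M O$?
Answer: $2167$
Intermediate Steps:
$I{\left(f \right)} = 0$
$y = 1922$ ($y = \frac{\left(-62\right)^{2} - 0}{2} = \frac{3844 + 0}{2} = \frac{1}{2} \cdot 3844 = 1922$)
$l{\left(-7,-35 \right)} + y = \left(-7\right) \left(-35\right) + 1922 = 245 + 1922 = 2167$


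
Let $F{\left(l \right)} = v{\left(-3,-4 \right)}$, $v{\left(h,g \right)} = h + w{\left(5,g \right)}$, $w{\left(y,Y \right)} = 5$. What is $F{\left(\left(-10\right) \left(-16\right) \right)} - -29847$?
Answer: $29849$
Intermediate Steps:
$v{\left(h,g \right)} = 5 + h$ ($v{\left(h,g \right)} = h + 5 = 5 + h$)
$F{\left(l \right)} = 2$ ($F{\left(l \right)} = 5 - 3 = 2$)
$F{\left(\left(-10\right) \left(-16\right) \right)} - -29847 = 2 - -29847 = 2 + 29847 = 29849$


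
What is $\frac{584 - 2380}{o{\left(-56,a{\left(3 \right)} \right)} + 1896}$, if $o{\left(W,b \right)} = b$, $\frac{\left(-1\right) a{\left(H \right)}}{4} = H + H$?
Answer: $- \frac{449}{468} \approx -0.9594$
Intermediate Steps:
$a{\left(H \right)} = - 8 H$ ($a{\left(H \right)} = - 4 \left(H + H\right) = - 4 \cdot 2 H = - 8 H$)
$\frac{584 - 2380}{o{\left(-56,a{\left(3 \right)} \right)} + 1896} = \frac{584 - 2380}{\left(-8\right) 3 + 1896} = - \frac{1796}{-24 + 1896} = - \frac{1796}{1872} = \left(-1796\right) \frac{1}{1872} = - \frac{449}{468}$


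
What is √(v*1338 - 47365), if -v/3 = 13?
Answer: I*√99547 ≈ 315.51*I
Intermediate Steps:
v = -39 (v = -3*13 = -39)
√(v*1338 - 47365) = √(-39*1338 - 47365) = √(-52182 - 47365) = √(-99547) = I*√99547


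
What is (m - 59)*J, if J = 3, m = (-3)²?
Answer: -150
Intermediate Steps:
m = 9
(m - 59)*J = (9 - 59)*3 = -50*3 = -150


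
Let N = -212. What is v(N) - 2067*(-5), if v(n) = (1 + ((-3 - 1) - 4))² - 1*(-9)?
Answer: 10393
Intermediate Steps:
v(n) = 58 (v(n) = (1 + (-4 - 4))² + 9 = (1 - 8)² + 9 = (-7)² + 9 = 49 + 9 = 58)
v(N) - 2067*(-5) = 58 - 2067*(-5) = 58 - 1*(-10335) = 58 + 10335 = 10393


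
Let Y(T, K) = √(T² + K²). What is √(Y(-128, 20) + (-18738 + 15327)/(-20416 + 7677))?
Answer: √(43452729 + 649128484*√1049)/12739 ≈ 11.394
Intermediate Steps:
Y(T, K) = √(K² + T²)
√(Y(-128, 20) + (-18738 + 15327)/(-20416 + 7677)) = √(√(20² + (-128)²) + (-18738 + 15327)/(-20416 + 7677)) = √(√(400 + 16384) - 3411/(-12739)) = √(√16784 - 3411*(-1/12739)) = √(4*√1049 + 3411/12739) = √(3411/12739 + 4*√1049)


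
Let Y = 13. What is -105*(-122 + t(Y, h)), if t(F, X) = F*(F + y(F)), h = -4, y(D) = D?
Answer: -22680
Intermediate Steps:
t(F, X) = 2*F² (t(F, X) = F*(F + F) = F*(2*F) = 2*F²)
-105*(-122 + t(Y, h)) = -105*(-122 + 2*13²) = -105*(-122 + 2*169) = -105*(-122 + 338) = -105*216 = -22680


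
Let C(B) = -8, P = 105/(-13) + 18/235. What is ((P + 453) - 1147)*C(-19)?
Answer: 17156888/3055 ≈ 5616.0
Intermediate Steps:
P = -24441/3055 (P = 105*(-1/13) + 18*(1/235) = -105/13 + 18/235 = -24441/3055 ≈ -8.0003)
((P + 453) - 1147)*C(-19) = ((-24441/3055 + 453) - 1147)*(-8) = (1359474/3055 - 1147)*(-8) = -2144611/3055*(-8) = 17156888/3055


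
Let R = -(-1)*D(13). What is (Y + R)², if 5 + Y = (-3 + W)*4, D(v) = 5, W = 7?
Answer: 256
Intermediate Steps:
Y = 11 (Y = -5 + (-3 + 7)*4 = -5 + 4*4 = -5 + 16 = 11)
R = 5 (R = -(-1)*5 = -1*(-5) = 5)
(Y + R)² = (11 + 5)² = 16² = 256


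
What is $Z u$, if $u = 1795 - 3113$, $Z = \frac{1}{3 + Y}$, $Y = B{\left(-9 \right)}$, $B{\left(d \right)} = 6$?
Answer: $- \frac{1318}{9} \approx -146.44$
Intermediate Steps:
$Y = 6$
$Z = \frac{1}{9}$ ($Z = \frac{1}{3 + 6} = \frac{1}{9} \approx 0.11111$)
$u = -1318$
$Z u = \frac{1}{9} \left(-1318\right) = - \frac{1318}{9}$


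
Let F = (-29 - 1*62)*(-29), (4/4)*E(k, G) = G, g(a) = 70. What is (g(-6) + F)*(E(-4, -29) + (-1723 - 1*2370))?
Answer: -11166498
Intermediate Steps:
E(k, G) = G
F = 2639 (F = (-29 - 62)*(-29) = -91*(-29) = 2639)
(g(-6) + F)*(E(-4, -29) + (-1723 - 1*2370)) = (70 + 2639)*(-29 + (-1723 - 1*2370)) = 2709*(-29 + (-1723 - 2370)) = 2709*(-29 - 4093) = 2709*(-4122) = -11166498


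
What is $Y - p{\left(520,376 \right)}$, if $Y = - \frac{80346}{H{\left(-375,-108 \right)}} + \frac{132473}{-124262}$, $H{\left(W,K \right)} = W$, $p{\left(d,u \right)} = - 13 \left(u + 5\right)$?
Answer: $\frac{80245136509}{15532750} \approx 5166.2$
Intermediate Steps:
$p{\left(d,u \right)} = -65 - 13 u$ ($p{\left(d,u \right)} = - 13 \left(5 + u\right) = -65 - 13 u$)
$Y = \frac{3311425759}{15532750}$ ($Y = - \frac{80346}{-375} + \frac{132473}{-124262} = \left(-80346\right) \left(- \frac{1}{375}\right) + 132473 \left(- \frac{1}{124262}\right) = \frac{26782}{125} - \frac{132473}{124262} = \frac{3311425759}{15532750} \approx 213.19$)
$Y - p{\left(520,376 \right)} = \frac{3311425759}{15532750} - \left(-65 - 4888\right) = \frac{3311425759}{15532750} - -4953 = \frac{3311425759}{15532750} + 4953 = \frac{80245136509}{15532750}$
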